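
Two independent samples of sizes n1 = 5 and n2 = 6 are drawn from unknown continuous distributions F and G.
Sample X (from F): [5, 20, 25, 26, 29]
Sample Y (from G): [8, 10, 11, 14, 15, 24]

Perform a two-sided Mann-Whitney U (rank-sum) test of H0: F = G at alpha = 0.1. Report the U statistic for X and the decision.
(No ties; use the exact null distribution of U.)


Step 1: Combine and sort all 11 observations; assign midranks.
sorted (value, group): (5,X), (8,Y), (10,Y), (11,Y), (14,Y), (15,Y), (20,X), (24,Y), (25,X), (26,X), (29,X)
ranks: 5->1, 8->2, 10->3, 11->4, 14->5, 15->6, 20->7, 24->8, 25->9, 26->10, 29->11
Step 2: Rank sum for X: R1 = 1 + 7 + 9 + 10 + 11 = 38.
Step 3: U_X = R1 - n1(n1+1)/2 = 38 - 5*6/2 = 38 - 15 = 23.
       U_Y = n1*n2 - U_X = 30 - 23 = 7.
Step 4: No ties, so the exact null distribution of U (based on enumerating the C(11,5) = 462 equally likely rank assignments) gives the two-sided p-value.
Step 5: p-value = 0.177489; compare to alpha = 0.1. fail to reject H0.

U_X = 23, p = 0.177489, fail to reject H0 at alpha = 0.1.


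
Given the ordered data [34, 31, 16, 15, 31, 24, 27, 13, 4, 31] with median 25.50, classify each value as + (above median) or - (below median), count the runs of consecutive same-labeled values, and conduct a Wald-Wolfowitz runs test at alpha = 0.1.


Step 1: Compute median = 25.50; label A = above, B = below.
Labels in order: AABBABABBA  (n_A = 5, n_B = 5)
Step 2: Count runs R = 7.
Step 3: Under H0 (random ordering), E[R] = 2*n_A*n_B/(n_A+n_B) + 1 = 2*5*5/10 + 1 = 6.0000.
        Var[R] = 2*n_A*n_B*(2*n_A*n_B - n_A - n_B) / ((n_A+n_B)^2 * (n_A+n_B-1)) = 2000/900 = 2.2222.
        SD[R] = 1.4907.
Step 4: Continuity-corrected z = (R - 0.5 - E[R]) / SD[R] = (7 - 0.5 - 6.0000) / 1.4907 = 0.3354.
Step 5: Two-sided p-value via normal approximation = 2*(1 - Phi(|z|)) = 0.737316.
Step 6: alpha = 0.1. fail to reject H0.

R = 7, z = 0.3354, p = 0.737316, fail to reject H0.


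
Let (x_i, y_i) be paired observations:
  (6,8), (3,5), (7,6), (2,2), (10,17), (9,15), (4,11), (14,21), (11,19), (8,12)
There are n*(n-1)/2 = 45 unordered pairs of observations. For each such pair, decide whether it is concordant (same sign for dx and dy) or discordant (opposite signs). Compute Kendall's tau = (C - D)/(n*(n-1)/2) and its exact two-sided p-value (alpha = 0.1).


Step 1: Enumerate the 45 unordered pairs (i,j) with i<j and classify each by sign(x_j-x_i) * sign(y_j-y_i).
  (1,2):dx=-3,dy=-3->C; (1,3):dx=+1,dy=-2->D; (1,4):dx=-4,dy=-6->C; (1,5):dx=+4,dy=+9->C
  (1,6):dx=+3,dy=+7->C; (1,7):dx=-2,dy=+3->D; (1,8):dx=+8,dy=+13->C; (1,9):dx=+5,dy=+11->C
  (1,10):dx=+2,dy=+4->C; (2,3):dx=+4,dy=+1->C; (2,4):dx=-1,dy=-3->C; (2,5):dx=+7,dy=+12->C
  (2,6):dx=+6,dy=+10->C; (2,7):dx=+1,dy=+6->C; (2,8):dx=+11,dy=+16->C; (2,9):dx=+8,dy=+14->C
  (2,10):dx=+5,dy=+7->C; (3,4):dx=-5,dy=-4->C; (3,5):dx=+3,dy=+11->C; (3,6):dx=+2,dy=+9->C
  (3,7):dx=-3,dy=+5->D; (3,8):dx=+7,dy=+15->C; (3,9):dx=+4,dy=+13->C; (3,10):dx=+1,dy=+6->C
  (4,5):dx=+8,dy=+15->C; (4,6):dx=+7,dy=+13->C; (4,7):dx=+2,dy=+9->C; (4,8):dx=+12,dy=+19->C
  (4,9):dx=+9,dy=+17->C; (4,10):dx=+6,dy=+10->C; (5,6):dx=-1,dy=-2->C; (5,7):dx=-6,dy=-6->C
  (5,8):dx=+4,dy=+4->C; (5,9):dx=+1,dy=+2->C; (5,10):dx=-2,dy=-5->C; (6,7):dx=-5,dy=-4->C
  (6,8):dx=+5,dy=+6->C; (6,9):dx=+2,dy=+4->C; (6,10):dx=-1,dy=-3->C; (7,8):dx=+10,dy=+10->C
  (7,9):dx=+7,dy=+8->C; (7,10):dx=+4,dy=+1->C; (8,9):dx=-3,dy=-2->C; (8,10):dx=-6,dy=-9->C
  (9,10):dx=-3,dy=-7->C
Step 2: C = 42, D = 3, total pairs = 45.
Step 3: tau = (C - D)/(n(n-1)/2) = (42 - 3)/45 = 0.866667.
Step 4: Exact two-sided p-value (enumerate n! = 3628800 permutations of y under H0): p = 0.000115.
Step 5: alpha = 0.1. reject H0.

tau_b = 0.8667 (C=42, D=3), p = 0.000115, reject H0.


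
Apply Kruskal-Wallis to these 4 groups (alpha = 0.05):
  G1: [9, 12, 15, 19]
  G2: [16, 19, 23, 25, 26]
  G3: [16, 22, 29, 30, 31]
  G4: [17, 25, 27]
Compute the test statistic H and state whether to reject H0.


Step 1: Combine all N = 17 observations and assign midranks.
sorted (value, group, rank): (9,G1,1), (12,G1,2), (15,G1,3), (16,G2,4.5), (16,G3,4.5), (17,G4,6), (19,G1,7.5), (19,G2,7.5), (22,G3,9), (23,G2,10), (25,G2,11.5), (25,G4,11.5), (26,G2,13), (27,G4,14), (29,G3,15), (30,G3,16), (31,G3,17)
Step 2: Sum ranks within each group.
R_1 = 13.5 (n_1 = 4)
R_2 = 46.5 (n_2 = 5)
R_3 = 61.5 (n_3 = 5)
R_4 = 31.5 (n_4 = 3)
Step 3: H = 12/(N(N+1)) * sum(R_i^2/n_i) - 3(N+1)
     = 12/(17*18) * (13.5^2/4 + 46.5^2/5 + 61.5^2/5 + 31.5^2/3) - 3*18
     = 0.039216 * 1565.21 - 54
     = 7.380882.
Step 4: Ties present; correction factor C = 1 - 18/(17^3 - 17) = 0.996324. Corrected H = 7.380882 / 0.996324 = 7.408118.
Step 5: Under H0, H ~ chi^2(3); p-value = 0.059967.
Step 6: alpha = 0.05. fail to reject H0.

H = 7.4081, df = 3, p = 0.059967, fail to reject H0.


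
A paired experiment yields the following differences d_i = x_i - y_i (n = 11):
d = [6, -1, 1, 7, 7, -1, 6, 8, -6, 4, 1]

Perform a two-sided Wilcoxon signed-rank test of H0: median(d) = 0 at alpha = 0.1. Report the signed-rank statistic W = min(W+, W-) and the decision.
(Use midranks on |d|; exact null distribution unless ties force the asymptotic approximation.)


Step 1: Drop any zero differences (none here) and take |d_i|.
|d| = [6, 1, 1, 7, 7, 1, 6, 8, 6, 4, 1]
Step 2: Midrank |d_i| (ties get averaged ranks).
ranks: |6|->7, |1|->2.5, |1|->2.5, |7|->9.5, |7|->9.5, |1|->2.5, |6|->7, |8|->11, |6|->7, |4|->5, |1|->2.5
Step 3: Attach original signs; sum ranks with positive sign and with negative sign.
W+ = 7 + 2.5 + 9.5 + 9.5 + 7 + 11 + 5 + 2.5 = 54
W- = 2.5 + 2.5 + 7 = 12
(Check: W+ + W- = 66 should equal n(n+1)/2 = 66.)
Step 4: Test statistic W = min(W+, W-) = 12.
Step 5: Ties in |d|, so use the tie-corrected normal approximation.
        E[W] = n(n+1)/4 = 11*12/4 = 33.
        Tie groups: |d|=1 (t=4), |d|=6 (t=3), |d|=7 (t=2); sum(t^3 - t) = 90.
        Var[W] = n(n+1)(2n+1)/24 - sum(t^3-t)/48 = 3036/24 - 90/48 = 124.625.
        z = (W - E[W]) / sqrt(Var[W]) = (12 - 33) / 11.1636 = -1.8811.
        Two-sided p = 2*Phi(z) = 0.059955.
Step 6: alpha = 0.1. reject H0.

W+ = 54, W- = 12, W = min = 12, p = 0.059955, reject H0.


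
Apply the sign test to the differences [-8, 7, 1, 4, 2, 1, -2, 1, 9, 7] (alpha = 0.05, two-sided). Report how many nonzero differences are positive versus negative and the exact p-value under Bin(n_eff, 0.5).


Step 1: Discard zero differences. Original n = 10; n_eff = number of nonzero differences = 10.
Nonzero differences (with sign): -8, +7, +1, +4, +2, +1, -2, +1, +9, +7
Step 2: Count signs: positive = 8, negative = 2.
Step 3: Under H0: P(positive) = 0.5, so the number of positives S ~ Bin(10, 0.5).
Step 4: Two-sided exact p-value = sum of Bin(10,0.5) probabilities at or below the observed probability = 0.109375.
Step 5: alpha = 0.05. fail to reject H0.

n_eff = 10, pos = 8, neg = 2, p = 0.109375, fail to reject H0.


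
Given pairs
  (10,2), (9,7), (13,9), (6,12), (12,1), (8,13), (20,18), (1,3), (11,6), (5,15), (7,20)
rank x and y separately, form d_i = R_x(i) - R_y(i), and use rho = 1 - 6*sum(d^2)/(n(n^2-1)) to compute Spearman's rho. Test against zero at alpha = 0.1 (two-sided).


Step 1: Rank x and y separately (midranks; no ties here).
rank(x): 10->7, 9->6, 13->10, 6->3, 12->9, 8->5, 20->11, 1->1, 11->8, 5->2, 7->4
rank(y): 2->2, 7->5, 9->6, 12->7, 1->1, 13->8, 18->10, 3->3, 6->4, 15->9, 20->11
Step 2: d_i = R_x(i) - R_y(i); compute d_i^2.
  (7-2)^2=25, (6-5)^2=1, (10-6)^2=16, (3-7)^2=16, (9-1)^2=64, (5-8)^2=9, (11-10)^2=1, (1-3)^2=4, (8-4)^2=16, (2-9)^2=49, (4-11)^2=49
sum(d^2) = 250.
Step 3: rho = 1 - 6*250 / (11*(11^2 - 1)) = 1 - 1500/1320 = -0.136364.
Step 4: Under H0, t = rho * sqrt((n-2)/(1-rho^2)) = -0.4129 ~ t(9).
Step 5: Two-sided p-value from the t-distribution with 9 df = 0.689309.
Step 6: alpha = 0.1. fail to reject H0.

rho = -0.1364, p = 0.689309, fail to reject H0 at alpha = 0.1.


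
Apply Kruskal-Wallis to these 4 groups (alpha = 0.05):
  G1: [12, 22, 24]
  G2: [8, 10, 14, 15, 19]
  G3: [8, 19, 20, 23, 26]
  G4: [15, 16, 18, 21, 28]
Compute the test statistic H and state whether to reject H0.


Step 1: Combine all N = 18 observations and assign midranks.
sorted (value, group, rank): (8,G2,1.5), (8,G3,1.5), (10,G2,3), (12,G1,4), (14,G2,5), (15,G2,6.5), (15,G4,6.5), (16,G4,8), (18,G4,9), (19,G2,10.5), (19,G3,10.5), (20,G3,12), (21,G4,13), (22,G1,14), (23,G3,15), (24,G1,16), (26,G3,17), (28,G4,18)
Step 2: Sum ranks within each group.
R_1 = 34 (n_1 = 3)
R_2 = 26.5 (n_2 = 5)
R_3 = 56 (n_3 = 5)
R_4 = 54.5 (n_4 = 5)
Step 3: H = 12/(N(N+1)) * sum(R_i^2/n_i) - 3(N+1)
     = 12/(18*19) * (34^2/3 + 26.5^2/5 + 56^2/5 + 54.5^2/5) - 3*19
     = 0.035088 * 1747.03 - 57
     = 4.299415.
Step 4: Ties present; correction factor C = 1 - 18/(18^3 - 18) = 0.996904. Corrected H = 4.299415 / 0.996904 = 4.312767.
Step 5: Under H0, H ~ chi^2(3); p-value = 0.229611.
Step 6: alpha = 0.05. fail to reject H0.

H = 4.3128, df = 3, p = 0.229611, fail to reject H0.


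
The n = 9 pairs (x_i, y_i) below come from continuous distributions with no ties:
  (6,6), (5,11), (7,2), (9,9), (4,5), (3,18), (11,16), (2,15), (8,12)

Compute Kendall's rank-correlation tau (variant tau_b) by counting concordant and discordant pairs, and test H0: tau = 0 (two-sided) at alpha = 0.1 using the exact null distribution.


Step 1: Enumerate the 36 unordered pairs (i,j) with i<j and classify each by sign(x_j-x_i) * sign(y_j-y_i).
  (1,2):dx=-1,dy=+5->D; (1,3):dx=+1,dy=-4->D; (1,4):dx=+3,dy=+3->C; (1,5):dx=-2,dy=-1->C
  (1,6):dx=-3,dy=+12->D; (1,7):dx=+5,dy=+10->C; (1,8):dx=-4,dy=+9->D; (1,9):dx=+2,dy=+6->C
  (2,3):dx=+2,dy=-9->D; (2,4):dx=+4,dy=-2->D; (2,5):dx=-1,dy=-6->C; (2,6):dx=-2,dy=+7->D
  (2,7):dx=+6,dy=+5->C; (2,8):dx=-3,dy=+4->D; (2,9):dx=+3,dy=+1->C; (3,4):dx=+2,dy=+7->C
  (3,5):dx=-3,dy=+3->D; (3,6):dx=-4,dy=+16->D; (3,7):dx=+4,dy=+14->C; (3,8):dx=-5,dy=+13->D
  (3,9):dx=+1,dy=+10->C; (4,5):dx=-5,dy=-4->C; (4,6):dx=-6,dy=+9->D; (4,7):dx=+2,dy=+7->C
  (4,8):dx=-7,dy=+6->D; (4,9):dx=-1,dy=+3->D; (5,6):dx=-1,dy=+13->D; (5,7):dx=+7,dy=+11->C
  (5,8):dx=-2,dy=+10->D; (5,9):dx=+4,dy=+7->C; (6,7):dx=+8,dy=-2->D; (6,8):dx=-1,dy=-3->C
  (6,9):dx=+5,dy=-6->D; (7,8):dx=-9,dy=-1->C; (7,9):dx=-3,dy=-4->C; (8,9):dx=+6,dy=-3->D
Step 2: C = 17, D = 19, total pairs = 36.
Step 3: tau = (C - D)/(n(n-1)/2) = (17 - 19)/36 = -0.055556.
Step 4: Exact two-sided p-value (enumerate n! = 362880 permutations of y under H0): p = 0.919455.
Step 5: alpha = 0.1. fail to reject H0.

tau_b = -0.0556 (C=17, D=19), p = 0.919455, fail to reject H0.


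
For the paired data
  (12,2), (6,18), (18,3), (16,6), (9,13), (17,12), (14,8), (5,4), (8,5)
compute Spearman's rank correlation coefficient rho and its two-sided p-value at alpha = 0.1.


Step 1: Rank x and y separately (midranks; no ties here).
rank(x): 12->5, 6->2, 18->9, 16->7, 9->4, 17->8, 14->6, 5->1, 8->3
rank(y): 2->1, 18->9, 3->2, 6->5, 13->8, 12->7, 8->6, 4->3, 5->4
Step 2: d_i = R_x(i) - R_y(i); compute d_i^2.
  (5-1)^2=16, (2-9)^2=49, (9-2)^2=49, (7-5)^2=4, (4-8)^2=16, (8-7)^2=1, (6-6)^2=0, (1-3)^2=4, (3-4)^2=1
sum(d^2) = 140.
Step 3: rho = 1 - 6*140 / (9*(9^2 - 1)) = 1 - 840/720 = -0.166667.
Step 4: Under H0, t = rho * sqrt((n-2)/(1-rho^2)) = -0.4472 ~ t(7).
Step 5: Two-sided p-value from the t-distribution with 7 df = 0.668231.
Step 6: alpha = 0.1. fail to reject H0.

rho = -0.1667, p = 0.668231, fail to reject H0 at alpha = 0.1.


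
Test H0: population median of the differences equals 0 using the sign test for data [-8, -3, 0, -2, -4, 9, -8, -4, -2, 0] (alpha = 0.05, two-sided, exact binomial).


Step 1: Discard zero differences. Original n = 10; n_eff = number of nonzero differences = 8.
Nonzero differences (with sign): -8, -3, -2, -4, +9, -8, -4, -2
Step 2: Count signs: positive = 1, negative = 7.
Step 3: Under H0: P(positive) = 0.5, so the number of positives S ~ Bin(8, 0.5).
Step 4: Two-sided exact p-value = sum of Bin(8,0.5) probabilities at or below the observed probability = 0.070312.
Step 5: alpha = 0.05. fail to reject H0.

n_eff = 8, pos = 1, neg = 7, p = 0.070312, fail to reject H0.


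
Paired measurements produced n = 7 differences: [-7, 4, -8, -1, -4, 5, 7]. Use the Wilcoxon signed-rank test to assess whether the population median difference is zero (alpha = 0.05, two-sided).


Step 1: Drop any zero differences (none here) and take |d_i|.
|d| = [7, 4, 8, 1, 4, 5, 7]
Step 2: Midrank |d_i| (ties get averaged ranks).
ranks: |7|->5.5, |4|->2.5, |8|->7, |1|->1, |4|->2.5, |5|->4, |7|->5.5
Step 3: Attach original signs; sum ranks with positive sign and with negative sign.
W+ = 2.5 + 4 + 5.5 = 12
W- = 5.5 + 7 + 1 + 2.5 = 16
(Check: W+ + W- = 28 should equal n(n+1)/2 = 28.)
Step 4: Test statistic W = min(W+, W-) = 12.
Step 5: Ties in |d|, so use the tie-corrected normal approximation.
        E[W] = n(n+1)/4 = 7*8/4 = 14.
        Tie groups: |d|=4 (t=2), |d|=7 (t=2); sum(t^3 - t) = 12.
        Var[W] = n(n+1)(2n+1)/24 - sum(t^3-t)/48 = 840/24 - 12/48 = 34.75.
        z = (W - E[W]) / sqrt(Var[W]) = (12 - 14) / 5.8949 = -0.3393.
        Two-sided p = 2*Phi(z) = 0.734402.
Step 6: alpha = 0.05. fail to reject H0.

W+ = 12, W- = 16, W = min = 12, p = 0.734402, fail to reject H0.


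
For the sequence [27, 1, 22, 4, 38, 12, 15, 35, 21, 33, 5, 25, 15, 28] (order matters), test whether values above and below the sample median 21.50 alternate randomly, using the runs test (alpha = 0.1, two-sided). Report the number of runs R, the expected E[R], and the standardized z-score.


Step 1: Compute median = 21.50; label A = above, B = below.
Labels in order: ABABABBABABABA  (n_A = 7, n_B = 7)
Step 2: Count runs R = 13.
Step 3: Under H0 (random ordering), E[R] = 2*n_A*n_B/(n_A+n_B) + 1 = 2*7*7/14 + 1 = 8.0000.
        Var[R] = 2*n_A*n_B*(2*n_A*n_B - n_A - n_B) / ((n_A+n_B)^2 * (n_A+n_B-1)) = 8232/2548 = 3.2308.
        SD[R] = 1.7974.
Step 4: Continuity-corrected z = (R - 0.5 - E[R]) / SD[R] = (13 - 0.5 - 8.0000) / 1.7974 = 2.5036.
Step 5: Two-sided p-value via normal approximation = 2*(1 - Phi(|z|)) = 0.012295.
Step 6: alpha = 0.1. reject H0.

R = 13, z = 2.5036, p = 0.012295, reject H0.


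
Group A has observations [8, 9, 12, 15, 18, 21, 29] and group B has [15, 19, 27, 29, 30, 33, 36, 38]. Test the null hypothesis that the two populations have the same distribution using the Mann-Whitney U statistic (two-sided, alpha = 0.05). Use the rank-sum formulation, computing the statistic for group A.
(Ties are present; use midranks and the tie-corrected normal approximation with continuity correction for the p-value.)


Step 1: Combine and sort all 15 observations; assign midranks.
sorted (value, group): (8,X), (9,X), (12,X), (15,X), (15,Y), (18,X), (19,Y), (21,X), (27,Y), (29,X), (29,Y), (30,Y), (33,Y), (36,Y), (38,Y)
ranks: 8->1, 9->2, 12->3, 15->4.5, 15->4.5, 18->6, 19->7, 21->8, 27->9, 29->10.5, 29->10.5, 30->12, 33->13, 36->14, 38->15
Step 2: Rank sum for X: R1 = 1 + 2 + 3 + 4.5 + 6 + 8 + 10.5 = 35.
Step 3: U_X = R1 - n1(n1+1)/2 = 35 - 7*8/2 = 35 - 28 = 7.
       U_Y = n1*n2 - U_X = 56 - 7 = 49.
Step 4: Ties are present, so use the tie-corrected normal approximation (with continuity correction) for the p-value.
Step 5: p-value = 0.017470; compare to alpha = 0.05. reject H0.

U_X = 7, p = 0.017470, reject H0 at alpha = 0.05.


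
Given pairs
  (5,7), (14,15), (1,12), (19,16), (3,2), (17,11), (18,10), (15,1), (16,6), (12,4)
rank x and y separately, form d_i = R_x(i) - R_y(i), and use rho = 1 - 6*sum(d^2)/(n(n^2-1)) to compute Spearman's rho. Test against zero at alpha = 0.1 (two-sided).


Step 1: Rank x and y separately (midranks; no ties here).
rank(x): 5->3, 14->5, 1->1, 19->10, 3->2, 17->8, 18->9, 15->6, 16->7, 12->4
rank(y): 7->5, 15->9, 12->8, 16->10, 2->2, 11->7, 10->6, 1->1, 6->4, 4->3
Step 2: d_i = R_x(i) - R_y(i); compute d_i^2.
  (3-5)^2=4, (5-9)^2=16, (1-8)^2=49, (10-10)^2=0, (2-2)^2=0, (8-7)^2=1, (9-6)^2=9, (6-1)^2=25, (7-4)^2=9, (4-3)^2=1
sum(d^2) = 114.
Step 3: rho = 1 - 6*114 / (10*(10^2 - 1)) = 1 - 684/990 = 0.309091.
Step 4: Under H0, t = rho * sqrt((n-2)/(1-rho^2)) = 0.9193 ~ t(8).
Step 5: Two-sided p-value from the t-distribution with 8 df = 0.384841.
Step 6: alpha = 0.1. fail to reject H0.

rho = 0.3091, p = 0.384841, fail to reject H0 at alpha = 0.1.


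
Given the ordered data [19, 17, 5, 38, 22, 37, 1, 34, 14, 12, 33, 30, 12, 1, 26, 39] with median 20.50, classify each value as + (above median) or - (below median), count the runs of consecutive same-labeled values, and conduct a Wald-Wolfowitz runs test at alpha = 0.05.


Step 1: Compute median = 20.50; label A = above, B = below.
Labels in order: BBBAAABABBAABBAA  (n_A = 8, n_B = 8)
Step 2: Count runs R = 8.
Step 3: Under H0 (random ordering), E[R] = 2*n_A*n_B/(n_A+n_B) + 1 = 2*8*8/16 + 1 = 9.0000.
        Var[R] = 2*n_A*n_B*(2*n_A*n_B - n_A - n_B) / ((n_A+n_B)^2 * (n_A+n_B-1)) = 14336/3840 = 3.7333.
        SD[R] = 1.9322.
Step 4: Continuity-corrected z = (R + 0.5 - E[R]) / SD[R] = (8 + 0.5 - 9.0000) / 1.9322 = -0.2588.
Step 5: Two-sided p-value via normal approximation = 2*(1 - Phi(|z|)) = 0.795809.
Step 6: alpha = 0.05. fail to reject H0.

R = 8, z = -0.2588, p = 0.795809, fail to reject H0.


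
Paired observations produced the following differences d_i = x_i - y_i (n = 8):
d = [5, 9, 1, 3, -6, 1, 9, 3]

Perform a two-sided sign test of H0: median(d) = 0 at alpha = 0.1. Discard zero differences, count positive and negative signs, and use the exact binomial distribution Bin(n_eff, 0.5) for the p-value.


Step 1: Discard zero differences. Original n = 8; n_eff = number of nonzero differences = 8.
Nonzero differences (with sign): +5, +9, +1, +3, -6, +1, +9, +3
Step 2: Count signs: positive = 7, negative = 1.
Step 3: Under H0: P(positive) = 0.5, so the number of positives S ~ Bin(8, 0.5).
Step 4: Two-sided exact p-value = sum of Bin(8,0.5) probabilities at or below the observed probability = 0.070312.
Step 5: alpha = 0.1. reject H0.

n_eff = 8, pos = 7, neg = 1, p = 0.070312, reject H0.


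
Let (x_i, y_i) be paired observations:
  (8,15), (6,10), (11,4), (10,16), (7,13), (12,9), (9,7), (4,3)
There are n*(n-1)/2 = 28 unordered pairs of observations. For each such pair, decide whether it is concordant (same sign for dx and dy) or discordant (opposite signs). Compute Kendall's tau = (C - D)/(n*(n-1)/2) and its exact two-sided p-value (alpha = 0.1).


Step 1: Enumerate the 28 unordered pairs (i,j) with i<j and classify each by sign(x_j-x_i) * sign(y_j-y_i).
  (1,2):dx=-2,dy=-5->C; (1,3):dx=+3,dy=-11->D; (1,4):dx=+2,dy=+1->C; (1,5):dx=-1,dy=-2->C
  (1,6):dx=+4,dy=-6->D; (1,7):dx=+1,dy=-8->D; (1,8):dx=-4,dy=-12->C; (2,3):dx=+5,dy=-6->D
  (2,4):dx=+4,dy=+6->C; (2,5):dx=+1,dy=+3->C; (2,6):dx=+6,dy=-1->D; (2,7):dx=+3,dy=-3->D
  (2,8):dx=-2,dy=-7->C; (3,4):dx=-1,dy=+12->D; (3,5):dx=-4,dy=+9->D; (3,6):dx=+1,dy=+5->C
  (3,7):dx=-2,dy=+3->D; (3,8):dx=-7,dy=-1->C; (4,5):dx=-3,dy=-3->C; (4,6):dx=+2,dy=-7->D
  (4,7):dx=-1,dy=-9->C; (4,8):dx=-6,dy=-13->C; (5,6):dx=+5,dy=-4->D; (5,7):dx=+2,dy=-6->D
  (5,8):dx=-3,dy=-10->C; (6,7):dx=-3,dy=-2->C; (6,8):dx=-8,dy=-6->C; (7,8):dx=-5,dy=-4->C
Step 2: C = 16, D = 12, total pairs = 28.
Step 3: tau = (C - D)/(n(n-1)/2) = (16 - 12)/28 = 0.142857.
Step 4: Exact two-sided p-value (enumerate n! = 40320 permutations of y under H0): p = 0.719544.
Step 5: alpha = 0.1. fail to reject H0.

tau_b = 0.1429 (C=16, D=12), p = 0.719544, fail to reject H0.


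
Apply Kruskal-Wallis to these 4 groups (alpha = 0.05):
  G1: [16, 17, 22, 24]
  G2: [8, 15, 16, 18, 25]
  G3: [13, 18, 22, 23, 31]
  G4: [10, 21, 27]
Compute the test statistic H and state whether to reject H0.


Step 1: Combine all N = 17 observations and assign midranks.
sorted (value, group, rank): (8,G2,1), (10,G4,2), (13,G3,3), (15,G2,4), (16,G1,5.5), (16,G2,5.5), (17,G1,7), (18,G2,8.5), (18,G3,8.5), (21,G4,10), (22,G1,11.5), (22,G3,11.5), (23,G3,13), (24,G1,14), (25,G2,15), (27,G4,16), (31,G3,17)
Step 2: Sum ranks within each group.
R_1 = 38 (n_1 = 4)
R_2 = 34 (n_2 = 5)
R_3 = 53 (n_3 = 5)
R_4 = 28 (n_4 = 3)
Step 3: H = 12/(N(N+1)) * sum(R_i^2/n_i) - 3(N+1)
     = 12/(17*18) * (38^2/4 + 34^2/5 + 53^2/5 + 28^2/3) - 3*18
     = 0.039216 * 1415.33 - 54
     = 1.503268.
Step 4: Ties present; correction factor C = 1 - 18/(17^3 - 17) = 0.996324. Corrected H = 1.503268 / 0.996324 = 1.508815.
Step 5: Under H0, H ~ chi^2(3); p-value = 0.680237.
Step 6: alpha = 0.05. fail to reject H0.

H = 1.5088, df = 3, p = 0.680237, fail to reject H0.


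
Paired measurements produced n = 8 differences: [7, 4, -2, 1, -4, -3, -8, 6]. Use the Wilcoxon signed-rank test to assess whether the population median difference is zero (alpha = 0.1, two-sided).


Step 1: Drop any zero differences (none here) and take |d_i|.
|d| = [7, 4, 2, 1, 4, 3, 8, 6]
Step 2: Midrank |d_i| (ties get averaged ranks).
ranks: |7|->7, |4|->4.5, |2|->2, |1|->1, |4|->4.5, |3|->3, |8|->8, |6|->6
Step 3: Attach original signs; sum ranks with positive sign and with negative sign.
W+ = 7 + 4.5 + 1 + 6 = 18.5
W- = 2 + 4.5 + 3 + 8 = 17.5
(Check: W+ + W- = 36 should equal n(n+1)/2 = 36.)
Step 4: Test statistic W = min(W+, W-) = 17.5.
Step 5: Ties in |d|, so use the tie-corrected normal approximation.
        E[W] = n(n+1)/4 = 8*9/4 = 18.
        Tie groups: |d|=4 (t=2); sum(t^3 - t) = 6.
        Var[W] = n(n+1)(2n+1)/24 - sum(t^3-t)/48 = 1224/24 - 6/48 = 50.875.
        z = (W - E[W]) / sqrt(Var[W]) = (17.5 - 18) / 7.1327 = -0.0701.
        Two-sided p = 2*Phi(z) = 0.944114.
Step 6: alpha = 0.1. fail to reject H0.

W+ = 18.5, W- = 17.5, W = min = 17.5, p = 0.944114, fail to reject H0.


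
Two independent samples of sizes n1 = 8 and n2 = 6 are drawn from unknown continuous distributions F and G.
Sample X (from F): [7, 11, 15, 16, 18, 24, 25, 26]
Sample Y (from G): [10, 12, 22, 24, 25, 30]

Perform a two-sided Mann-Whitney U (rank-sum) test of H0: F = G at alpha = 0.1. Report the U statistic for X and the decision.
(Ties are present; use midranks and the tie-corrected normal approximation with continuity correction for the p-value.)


Step 1: Combine and sort all 14 observations; assign midranks.
sorted (value, group): (7,X), (10,Y), (11,X), (12,Y), (15,X), (16,X), (18,X), (22,Y), (24,X), (24,Y), (25,X), (25,Y), (26,X), (30,Y)
ranks: 7->1, 10->2, 11->3, 12->4, 15->5, 16->6, 18->7, 22->8, 24->9.5, 24->9.5, 25->11.5, 25->11.5, 26->13, 30->14
Step 2: Rank sum for X: R1 = 1 + 3 + 5 + 6 + 7 + 9.5 + 11.5 + 13 = 56.
Step 3: U_X = R1 - n1(n1+1)/2 = 56 - 8*9/2 = 56 - 36 = 20.
       U_Y = n1*n2 - U_X = 48 - 20 = 28.
Step 4: Ties are present, so use the tie-corrected normal approximation (with continuity correction) for the p-value.
Step 5: p-value = 0.650661; compare to alpha = 0.1. fail to reject H0.

U_X = 20, p = 0.650661, fail to reject H0 at alpha = 0.1.


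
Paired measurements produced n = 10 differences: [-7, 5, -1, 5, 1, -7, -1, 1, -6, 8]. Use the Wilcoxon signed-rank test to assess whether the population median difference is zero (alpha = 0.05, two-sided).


Step 1: Drop any zero differences (none here) and take |d_i|.
|d| = [7, 5, 1, 5, 1, 7, 1, 1, 6, 8]
Step 2: Midrank |d_i| (ties get averaged ranks).
ranks: |7|->8.5, |5|->5.5, |1|->2.5, |5|->5.5, |1|->2.5, |7|->8.5, |1|->2.5, |1|->2.5, |6|->7, |8|->10
Step 3: Attach original signs; sum ranks with positive sign and with negative sign.
W+ = 5.5 + 5.5 + 2.5 + 2.5 + 10 = 26
W- = 8.5 + 2.5 + 8.5 + 2.5 + 7 = 29
(Check: W+ + W- = 55 should equal n(n+1)/2 = 55.)
Step 4: Test statistic W = min(W+, W-) = 26.
Step 5: Ties in |d|, so use the tie-corrected normal approximation.
        E[W] = n(n+1)/4 = 10*11/4 = 27.5.
        Tie groups: |d|=1 (t=4), |d|=5 (t=2), |d|=7 (t=2); sum(t^3 - t) = 72.
        Var[W] = n(n+1)(2n+1)/24 - sum(t^3-t)/48 = 2310/24 - 72/48 = 94.75.
        z = (W - E[W]) / sqrt(Var[W]) = (26 - 27.5) / 9.7340 = -0.1541.
        Two-sided p = 2*Phi(z) = 0.877531.
Step 6: alpha = 0.05. fail to reject H0.

W+ = 26, W- = 29, W = min = 26, p = 0.877531, fail to reject H0.


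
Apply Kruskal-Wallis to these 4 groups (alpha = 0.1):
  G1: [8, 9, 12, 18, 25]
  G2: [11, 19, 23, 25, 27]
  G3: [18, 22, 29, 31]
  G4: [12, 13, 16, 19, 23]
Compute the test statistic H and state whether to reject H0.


Step 1: Combine all N = 19 observations and assign midranks.
sorted (value, group, rank): (8,G1,1), (9,G1,2), (11,G2,3), (12,G1,4.5), (12,G4,4.5), (13,G4,6), (16,G4,7), (18,G1,8.5), (18,G3,8.5), (19,G2,10.5), (19,G4,10.5), (22,G3,12), (23,G2,13.5), (23,G4,13.5), (25,G1,15.5), (25,G2,15.5), (27,G2,17), (29,G3,18), (31,G3,19)
Step 2: Sum ranks within each group.
R_1 = 31.5 (n_1 = 5)
R_2 = 59.5 (n_2 = 5)
R_3 = 57.5 (n_3 = 4)
R_4 = 41.5 (n_4 = 5)
Step 3: H = 12/(N(N+1)) * sum(R_i^2/n_i) - 3(N+1)
     = 12/(19*20) * (31.5^2/5 + 59.5^2/5 + 57.5^2/4 + 41.5^2/5) - 3*20
     = 0.031579 * 2077.51 - 60
     = 5.605658.
Step 4: Ties present; correction factor C = 1 - 30/(19^3 - 19) = 0.995614. Corrected H = 5.605658 / 0.995614 = 5.630352.
Step 5: Under H0, H ~ chi^2(3); p-value = 0.131047.
Step 6: alpha = 0.1. fail to reject H0.

H = 5.6304, df = 3, p = 0.131047, fail to reject H0.


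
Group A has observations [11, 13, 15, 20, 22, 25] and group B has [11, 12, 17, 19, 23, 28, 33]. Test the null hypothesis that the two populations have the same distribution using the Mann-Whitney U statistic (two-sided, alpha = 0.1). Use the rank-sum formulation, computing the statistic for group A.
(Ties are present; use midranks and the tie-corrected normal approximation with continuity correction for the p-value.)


Step 1: Combine and sort all 13 observations; assign midranks.
sorted (value, group): (11,X), (11,Y), (12,Y), (13,X), (15,X), (17,Y), (19,Y), (20,X), (22,X), (23,Y), (25,X), (28,Y), (33,Y)
ranks: 11->1.5, 11->1.5, 12->3, 13->4, 15->5, 17->6, 19->7, 20->8, 22->9, 23->10, 25->11, 28->12, 33->13
Step 2: Rank sum for X: R1 = 1.5 + 4 + 5 + 8 + 9 + 11 = 38.5.
Step 3: U_X = R1 - n1(n1+1)/2 = 38.5 - 6*7/2 = 38.5 - 21 = 17.5.
       U_Y = n1*n2 - U_X = 42 - 17.5 = 24.5.
Step 4: Ties are present, so use the tie-corrected normal approximation (with continuity correction) for the p-value.
Step 5: p-value = 0.667806; compare to alpha = 0.1. fail to reject H0.

U_X = 17.5, p = 0.667806, fail to reject H0 at alpha = 0.1.


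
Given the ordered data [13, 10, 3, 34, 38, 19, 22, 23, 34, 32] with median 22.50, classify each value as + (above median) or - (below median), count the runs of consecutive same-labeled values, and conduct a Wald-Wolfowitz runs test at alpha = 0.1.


Step 1: Compute median = 22.50; label A = above, B = below.
Labels in order: BBBAABBAAA  (n_A = 5, n_B = 5)
Step 2: Count runs R = 4.
Step 3: Under H0 (random ordering), E[R] = 2*n_A*n_B/(n_A+n_B) + 1 = 2*5*5/10 + 1 = 6.0000.
        Var[R] = 2*n_A*n_B*(2*n_A*n_B - n_A - n_B) / ((n_A+n_B)^2 * (n_A+n_B-1)) = 2000/900 = 2.2222.
        SD[R] = 1.4907.
Step 4: Continuity-corrected z = (R + 0.5 - E[R]) / SD[R] = (4 + 0.5 - 6.0000) / 1.4907 = -1.0062.
Step 5: Two-sided p-value via normal approximation = 2*(1 - Phi(|z|)) = 0.314305.
Step 6: alpha = 0.1. fail to reject H0.

R = 4, z = -1.0062, p = 0.314305, fail to reject H0.


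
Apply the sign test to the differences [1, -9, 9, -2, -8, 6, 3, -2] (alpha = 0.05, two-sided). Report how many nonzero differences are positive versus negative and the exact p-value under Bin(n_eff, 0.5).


Step 1: Discard zero differences. Original n = 8; n_eff = number of nonzero differences = 8.
Nonzero differences (with sign): +1, -9, +9, -2, -8, +6, +3, -2
Step 2: Count signs: positive = 4, negative = 4.
Step 3: Under H0: P(positive) = 0.5, so the number of positives S ~ Bin(8, 0.5).
Step 4: Two-sided exact p-value = sum of Bin(8,0.5) probabilities at or below the observed probability = 1.000000.
Step 5: alpha = 0.05. fail to reject H0.

n_eff = 8, pos = 4, neg = 4, p = 1.000000, fail to reject H0.


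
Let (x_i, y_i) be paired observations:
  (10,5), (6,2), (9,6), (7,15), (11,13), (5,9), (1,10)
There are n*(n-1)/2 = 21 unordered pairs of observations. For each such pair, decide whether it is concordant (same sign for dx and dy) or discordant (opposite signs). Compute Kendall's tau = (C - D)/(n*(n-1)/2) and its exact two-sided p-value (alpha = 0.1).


Step 1: Enumerate the 21 unordered pairs (i,j) with i<j and classify each by sign(x_j-x_i) * sign(y_j-y_i).
  (1,2):dx=-4,dy=-3->C; (1,3):dx=-1,dy=+1->D; (1,4):dx=-3,dy=+10->D; (1,5):dx=+1,dy=+8->C
  (1,6):dx=-5,dy=+4->D; (1,7):dx=-9,dy=+5->D; (2,3):dx=+3,dy=+4->C; (2,4):dx=+1,dy=+13->C
  (2,5):dx=+5,dy=+11->C; (2,6):dx=-1,dy=+7->D; (2,7):dx=-5,dy=+8->D; (3,4):dx=-2,dy=+9->D
  (3,5):dx=+2,dy=+7->C; (3,6):dx=-4,dy=+3->D; (3,7):dx=-8,dy=+4->D; (4,5):dx=+4,dy=-2->D
  (4,6):dx=-2,dy=-6->C; (4,7):dx=-6,dy=-5->C; (5,6):dx=-6,dy=-4->C; (5,7):dx=-10,dy=-3->C
  (6,7):dx=-4,dy=+1->D
Step 2: C = 10, D = 11, total pairs = 21.
Step 3: tau = (C - D)/(n(n-1)/2) = (10 - 11)/21 = -0.047619.
Step 4: Exact two-sided p-value (enumerate n! = 5040 permutations of y under H0): p = 1.000000.
Step 5: alpha = 0.1. fail to reject H0.

tau_b = -0.0476 (C=10, D=11), p = 1.000000, fail to reject H0.


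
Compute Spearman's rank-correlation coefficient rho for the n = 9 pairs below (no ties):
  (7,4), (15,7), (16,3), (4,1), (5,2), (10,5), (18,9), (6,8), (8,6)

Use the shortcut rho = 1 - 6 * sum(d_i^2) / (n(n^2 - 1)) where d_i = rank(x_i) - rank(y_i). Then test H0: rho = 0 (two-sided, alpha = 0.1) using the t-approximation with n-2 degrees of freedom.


Step 1: Rank x and y separately (midranks; no ties here).
rank(x): 7->4, 15->7, 16->8, 4->1, 5->2, 10->6, 18->9, 6->3, 8->5
rank(y): 4->4, 7->7, 3->3, 1->1, 2->2, 5->5, 9->9, 8->8, 6->6
Step 2: d_i = R_x(i) - R_y(i); compute d_i^2.
  (4-4)^2=0, (7-7)^2=0, (8-3)^2=25, (1-1)^2=0, (2-2)^2=0, (6-5)^2=1, (9-9)^2=0, (3-8)^2=25, (5-6)^2=1
sum(d^2) = 52.
Step 3: rho = 1 - 6*52 / (9*(9^2 - 1)) = 1 - 312/720 = 0.566667.
Step 4: Under H0, t = rho * sqrt((n-2)/(1-rho^2)) = 1.8196 ~ t(7).
Step 5: Two-sided p-value from the t-distribution with 7 df = 0.111633.
Step 6: alpha = 0.1. fail to reject H0.

rho = 0.5667, p = 0.111633, fail to reject H0 at alpha = 0.1.


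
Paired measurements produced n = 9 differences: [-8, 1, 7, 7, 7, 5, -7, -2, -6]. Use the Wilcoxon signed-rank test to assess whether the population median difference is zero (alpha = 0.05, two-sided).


Step 1: Drop any zero differences (none here) and take |d_i|.
|d| = [8, 1, 7, 7, 7, 5, 7, 2, 6]
Step 2: Midrank |d_i| (ties get averaged ranks).
ranks: |8|->9, |1|->1, |7|->6.5, |7|->6.5, |7|->6.5, |5|->3, |7|->6.5, |2|->2, |6|->4
Step 3: Attach original signs; sum ranks with positive sign and with negative sign.
W+ = 1 + 6.5 + 6.5 + 6.5 + 3 = 23.5
W- = 9 + 6.5 + 2 + 4 = 21.5
(Check: W+ + W- = 45 should equal n(n+1)/2 = 45.)
Step 4: Test statistic W = min(W+, W-) = 21.5.
Step 5: Ties in |d|, so use the tie-corrected normal approximation.
        E[W] = n(n+1)/4 = 9*10/4 = 22.5.
        Tie groups: |d|=7 (t=4); sum(t^3 - t) = 60.
        Var[W] = n(n+1)(2n+1)/24 - sum(t^3-t)/48 = 1710/24 - 60/48 = 70.
        z = (W - E[W]) / sqrt(Var[W]) = (21.5 - 22.5) / 8.3666 = -0.1195.
        Two-sided p = 2*Phi(z) = 0.904861.
Step 6: alpha = 0.05. fail to reject H0.

W+ = 23.5, W- = 21.5, W = min = 21.5, p = 0.904861, fail to reject H0.


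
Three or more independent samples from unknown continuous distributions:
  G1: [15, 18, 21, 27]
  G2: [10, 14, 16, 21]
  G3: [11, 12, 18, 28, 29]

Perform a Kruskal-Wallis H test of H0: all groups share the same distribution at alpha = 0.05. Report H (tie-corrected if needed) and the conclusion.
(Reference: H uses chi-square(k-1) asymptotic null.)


Step 1: Combine all N = 13 observations and assign midranks.
sorted (value, group, rank): (10,G2,1), (11,G3,2), (12,G3,3), (14,G2,4), (15,G1,5), (16,G2,6), (18,G1,7.5), (18,G3,7.5), (21,G1,9.5), (21,G2,9.5), (27,G1,11), (28,G3,12), (29,G3,13)
Step 2: Sum ranks within each group.
R_1 = 33 (n_1 = 4)
R_2 = 20.5 (n_2 = 4)
R_3 = 37.5 (n_3 = 5)
Step 3: H = 12/(N(N+1)) * sum(R_i^2/n_i) - 3(N+1)
     = 12/(13*14) * (33^2/4 + 20.5^2/4 + 37.5^2/5) - 3*14
     = 0.065934 * 658.562 - 42
     = 1.421703.
Step 4: Ties present; correction factor C = 1 - 12/(13^3 - 13) = 0.994505. Corrected H = 1.421703 / 0.994505 = 1.429558.
Step 5: Under H0, H ~ chi^2(2); p-value = 0.489300.
Step 6: alpha = 0.05. fail to reject H0.

H = 1.4296, df = 2, p = 0.489300, fail to reject H0.


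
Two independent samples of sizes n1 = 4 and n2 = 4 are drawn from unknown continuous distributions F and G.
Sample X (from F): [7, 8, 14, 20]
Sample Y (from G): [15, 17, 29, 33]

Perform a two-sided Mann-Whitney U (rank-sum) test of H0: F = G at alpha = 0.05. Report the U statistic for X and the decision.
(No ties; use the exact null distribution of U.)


Step 1: Combine and sort all 8 observations; assign midranks.
sorted (value, group): (7,X), (8,X), (14,X), (15,Y), (17,Y), (20,X), (29,Y), (33,Y)
ranks: 7->1, 8->2, 14->3, 15->4, 17->5, 20->6, 29->7, 33->8
Step 2: Rank sum for X: R1 = 1 + 2 + 3 + 6 = 12.
Step 3: U_X = R1 - n1(n1+1)/2 = 12 - 4*5/2 = 12 - 10 = 2.
       U_Y = n1*n2 - U_X = 16 - 2 = 14.
Step 4: No ties, so the exact null distribution of U (based on enumerating the C(8,4) = 70 equally likely rank assignments) gives the two-sided p-value.
Step 5: p-value = 0.114286; compare to alpha = 0.05. fail to reject H0.

U_X = 2, p = 0.114286, fail to reject H0 at alpha = 0.05.


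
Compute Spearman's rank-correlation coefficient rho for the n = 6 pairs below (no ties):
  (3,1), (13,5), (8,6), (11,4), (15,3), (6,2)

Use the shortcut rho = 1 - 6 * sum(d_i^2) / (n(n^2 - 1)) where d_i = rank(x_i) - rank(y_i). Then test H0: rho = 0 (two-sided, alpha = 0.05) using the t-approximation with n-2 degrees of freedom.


Step 1: Rank x and y separately (midranks; no ties here).
rank(x): 3->1, 13->5, 8->3, 11->4, 15->6, 6->2
rank(y): 1->1, 5->5, 6->6, 4->4, 3->3, 2->2
Step 2: d_i = R_x(i) - R_y(i); compute d_i^2.
  (1-1)^2=0, (5-5)^2=0, (3-6)^2=9, (4-4)^2=0, (6-3)^2=9, (2-2)^2=0
sum(d^2) = 18.
Step 3: rho = 1 - 6*18 / (6*(6^2 - 1)) = 1 - 108/210 = 0.485714.
Step 4: Under H0, t = rho * sqrt((n-2)/(1-rho^2)) = 1.1113 ~ t(4).
Step 5: Two-sided p-value from the t-distribution with 4 df = 0.328723.
Step 6: alpha = 0.05. fail to reject H0.

rho = 0.4857, p = 0.328723, fail to reject H0 at alpha = 0.05.


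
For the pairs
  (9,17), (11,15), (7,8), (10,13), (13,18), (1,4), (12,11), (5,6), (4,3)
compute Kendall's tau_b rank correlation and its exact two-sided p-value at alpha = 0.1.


Step 1: Enumerate the 36 unordered pairs (i,j) with i<j and classify each by sign(x_j-x_i) * sign(y_j-y_i).
  (1,2):dx=+2,dy=-2->D; (1,3):dx=-2,dy=-9->C; (1,4):dx=+1,dy=-4->D; (1,5):dx=+4,dy=+1->C
  (1,6):dx=-8,dy=-13->C; (1,7):dx=+3,dy=-6->D; (1,8):dx=-4,dy=-11->C; (1,9):dx=-5,dy=-14->C
  (2,3):dx=-4,dy=-7->C; (2,4):dx=-1,dy=-2->C; (2,5):dx=+2,dy=+3->C; (2,6):dx=-10,dy=-11->C
  (2,7):dx=+1,dy=-4->D; (2,8):dx=-6,dy=-9->C; (2,9):dx=-7,dy=-12->C; (3,4):dx=+3,dy=+5->C
  (3,5):dx=+6,dy=+10->C; (3,6):dx=-6,dy=-4->C; (3,7):dx=+5,dy=+3->C; (3,8):dx=-2,dy=-2->C
  (3,9):dx=-3,dy=-5->C; (4,5):dx=+3,dy=+5->C; (4,6):dx=-9,dy=-9->C; (4,7):dx=+2,dy=-2->D
  (4,8):dx=-5,dy=-7->C; (4,9):dx=-6,dy=-10->C; (5,6):dx=-12,dy=-14->C; (5,7):dx=-1,dy=-7->C
  (5,8):dx=-8,dy=-12->C; (5,9):dx=-9,dy=-15->C; (6,7):dx=+11,dy=+7->C; (6,8):dx=+4,dy=+2->C
  (6,9):dx=+3,dy=-1->D; (7,8):dx=-7,dy=-5->C; (7,9):dx=-8,dy=-8->C; (8,9):dx=-1,dy=-3->C
Step 2: C = 30, D = 6, total pairs = 36.
Step 3: tau = (C - D)/(n(n-1)/2) = (30 - 6)/36 = 0.666667.
Step 4: Exact two-sided p-value (enumerate n! = 362880 permutations of y under H0): p = 0.012665.
Step 5: alpha = 0.1. reject H0.

tau_b = 0.6667 (C=30, D=6), p = 0.012665, reject H0.


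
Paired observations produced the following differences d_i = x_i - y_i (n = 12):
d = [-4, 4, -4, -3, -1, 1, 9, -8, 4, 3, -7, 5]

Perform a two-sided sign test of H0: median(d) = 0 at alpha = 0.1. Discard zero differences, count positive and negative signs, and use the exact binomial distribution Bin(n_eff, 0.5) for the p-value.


Step 1: Discard zero differences. Original n = 12; n_eff = number of nonzero differences = 12.
Nonzero differences (with sign): -4, +4, -4, -3, -1, +1, +9, -8, +4, +3, -7, +5
Step 2: Count signs: positive = 6, negative = 6.
Step 3: Under H0: P(positive) = 0.5, so the number of positives S ~ Bin(12, 0.5).
Step 4: Two-sided exact p-value = sum of Bin(12,0.5) probabilities at or below the observed probability = 1.000000.
Step 5: alpha = 0.1. fail to reject H0.

n_eff = 12, pos = 6, neg = 6, p = 1.000000, fail to reject H0.


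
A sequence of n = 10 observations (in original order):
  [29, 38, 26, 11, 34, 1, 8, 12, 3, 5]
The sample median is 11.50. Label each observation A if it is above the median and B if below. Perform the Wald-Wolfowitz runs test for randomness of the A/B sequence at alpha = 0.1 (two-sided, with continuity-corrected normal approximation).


Step 1: Compute median = 11.50; label A = above, B = below.
Labels in order: AAABABBABB  (n_A = 5, n_B = 5)
Step 2: Count runs R = 6.
Step 3: Under H0 (random ordering), E[R] = 2*n_A*n_B/(n_A+n_B) + 1 = 2*5*5/10 + 1 = 6.0000.
        Var[R] = 2*n_A*n_B*(2*n_A*n_B - n_A - n_B) / ((n_A+n_B)^2 * (n_A+n_B-1)) = 2000/900 = 2.2222.
        SD[R] = 1.4907.
Step 4: R = E[R], so z = 0 with no continuity correction.
Step 5: Two-sided p-value via normal approximation = 2*(1 - Phi(|z|)) = 1.000000.
Step 6: alpha = 0.1. fail to reject H0.

R = 6, z = 0.0000, p = 1.000000, fail to reject H0.


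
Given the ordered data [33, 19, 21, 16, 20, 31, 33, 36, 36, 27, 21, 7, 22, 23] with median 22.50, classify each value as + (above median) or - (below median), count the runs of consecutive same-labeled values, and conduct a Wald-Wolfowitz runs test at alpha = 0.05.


Step 1: Compute median = 22.50; label A = above, B = below.
Labels in order: ABBBBAAAAABBBA  (n_A = 7, n_B = 7)
Step 2: Count runs R = 5.
Step 3: Under H0 (random ordering), E[R] = 2*n_A*n_B/(n_A+n_B) + 1 = 2*7*7/14 + 1 = 8.0000.
        Var[R] = 2*n_A*n_B*(2*n_A*n_B - n_A - n_B) / ((n_A+n_B)^2 * (n_A+n_B-1)) = 8232/2548 = 3.2308.
        SD[R] = 1.7974.
Step 4: Continuity-corrected z = (R + 0.5 - E[R]) / SD[R] = (5 + 0.5 - 8.0000) / 1.7974 = -1.3909.
Step 5: Two-sided p-value via normal approximation = 2*(1 - Phi(|z|)) = 0.164264.
Step 6: alpha = 0.05. fail to reject H0.

R = 5, z = -1.3909, p = 0.164264, fail to reject H0.


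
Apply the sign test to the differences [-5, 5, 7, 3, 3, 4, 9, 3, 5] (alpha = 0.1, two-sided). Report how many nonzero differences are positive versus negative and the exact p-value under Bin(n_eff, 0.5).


Step 1: Discard zero differences. Original n = 9; n_eff = number of nonzero differences = 9.
Nonzero differences (with sign): -5, +5, +7, +3, +3, +4, +9, +3, +5
Step 2: Count signs: positive = 8, negative = 1.
Step 3: Under H0: P(positive) = 0.5, so the number of positives S ~ Bin(9, 0.5).
Step 4: Two-sided exact p-value = sum of Bin(9,0.5) probabilities at or below the observed probability = 0.039062.
Step 5: alpha = 0.1. reject H0.

n_eff = 9, pos = 8, neg = 1, p = 0.039062, reject H0.


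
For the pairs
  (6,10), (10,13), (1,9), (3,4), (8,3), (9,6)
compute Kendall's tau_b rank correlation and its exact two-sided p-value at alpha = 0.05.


Step 1: Enumerate the 15 unordered pairs (i,j) with i<j and classify each by sign(x_j-x_i) * sign(y_j-y_i).
  (1,2):dx=+4,dy=+3->C; (1,3):dx=-5,dy=-1->C; (1,4):dx=-3,dy=-6->C; (1,5):dx=+2,dy=-7->D
  (1,6):dx=+3,dy=-4->D; (2,3):dx=-9,dy=-4->C; (2,4):dx=-7,dy=-9->C; (2,5):dx=-2,dy=-10->C
  (2,6):dx=-1,dy=-7->C; (3,4):dx=+2,dy=-5->D; (3,5):dx=+7,dy=-6->D; (3,6):dx=+8,dy=-3->D
  (4,5):dx=+5,dy=-1->D; (4,6):dx=+6,dy=+2->C; (5,6):dx=+1,dy=+3->C
Step 2: C = 9, D = 6, total pairs = 15.
Step 3: tau = (C - D)/(n(n-1)/2) = (9 - 6)/15 = 0.200000.
Step 4: Exact two-sided p-value (enumerate n! = 720 permutations of y under H0): p = 0.719444.
Step 5: alpha = 0.05. fail to reject H0.

tau_b = 0.2000 (C=9, D=6), p = 0.719444, fail to reject H0.


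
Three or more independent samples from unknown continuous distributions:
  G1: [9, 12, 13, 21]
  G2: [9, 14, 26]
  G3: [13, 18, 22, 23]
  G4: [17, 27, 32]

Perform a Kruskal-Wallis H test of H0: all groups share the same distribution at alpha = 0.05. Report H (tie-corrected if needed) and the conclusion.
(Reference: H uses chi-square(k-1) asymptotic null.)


Step 1: Combine all N = 14 observations and assign midranks.
sorted (value, group, rank): (9,G1,1.5), (9,G2,1.5), (12,G1,3), (13,G1,4.5), (13,G3,4.5), (14,G2,6), (17,G4,7), (18,G3,8), (21,G1,9), (22,G3,10), (23,G3,11), (26,G2,12), (27,G4,13), (32,G4,14)
Step 2: Sum ranks within each group.
R_1 = 18 (n_1 = 4)
R_2 = 19.5 (n_2 = 3)
R_3 = 33.5 (n_3 = 4)
R_4 = 34 (n_4 = 3)
Step 3: H = 12/(N(N+1)) * sum(R_i^2/n_i) - 3(N+1)
     = 12/(14*15) * (18^2/4 + 19.5^2/3 + 33.5^2/4 + 34^2/3) - 3*15
     = 0.057143 * 873.646 - 45
     = 4.922619.
Step 4: Ties present; correction factor C = 1 - 12/(14^3 - 14) = 0.995604. Corrected H = 4.922619 / 0.995604 = 4.944352.
Step 5: Under H0, H ~ chi^2(3); p-value = 0.175918.
Step 6: alpha = 0.05. fail to reject H0.

H = 4.9444, df = 3, p = 0.175918, fail to reject H0.
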